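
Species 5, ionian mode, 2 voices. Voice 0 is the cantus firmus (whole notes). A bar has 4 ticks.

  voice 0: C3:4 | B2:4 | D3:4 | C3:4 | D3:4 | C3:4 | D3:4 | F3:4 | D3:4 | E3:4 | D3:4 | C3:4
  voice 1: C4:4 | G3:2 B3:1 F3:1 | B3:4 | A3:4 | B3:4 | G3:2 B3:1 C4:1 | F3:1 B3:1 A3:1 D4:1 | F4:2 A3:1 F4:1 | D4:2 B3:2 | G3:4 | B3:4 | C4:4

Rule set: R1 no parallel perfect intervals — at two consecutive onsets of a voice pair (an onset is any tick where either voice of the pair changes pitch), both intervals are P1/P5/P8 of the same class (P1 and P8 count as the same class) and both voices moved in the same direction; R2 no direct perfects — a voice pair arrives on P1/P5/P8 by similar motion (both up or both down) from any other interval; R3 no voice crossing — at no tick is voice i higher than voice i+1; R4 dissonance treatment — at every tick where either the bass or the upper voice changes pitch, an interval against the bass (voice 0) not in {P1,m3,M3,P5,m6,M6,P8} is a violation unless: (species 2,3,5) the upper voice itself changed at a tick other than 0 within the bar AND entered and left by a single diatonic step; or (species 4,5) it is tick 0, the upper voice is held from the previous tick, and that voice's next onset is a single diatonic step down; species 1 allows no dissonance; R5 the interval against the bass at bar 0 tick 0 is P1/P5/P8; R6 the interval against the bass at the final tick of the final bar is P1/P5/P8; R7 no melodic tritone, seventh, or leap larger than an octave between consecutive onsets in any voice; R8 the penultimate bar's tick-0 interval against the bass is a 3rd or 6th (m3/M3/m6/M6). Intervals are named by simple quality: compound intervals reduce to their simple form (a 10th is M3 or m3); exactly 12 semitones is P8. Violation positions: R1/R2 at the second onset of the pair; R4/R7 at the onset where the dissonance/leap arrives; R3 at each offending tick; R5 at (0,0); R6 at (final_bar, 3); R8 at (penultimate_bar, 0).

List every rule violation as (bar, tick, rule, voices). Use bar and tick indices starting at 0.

(1, 3, R4, (0, 1))
(1, 3, R7, (1,))
(2, 0, R7, (1,))
(5, 0, R2, (0, 1))
(5, 2, R4, (0, 1))
(6, 1, R7, (1,))
(7, 0, R1, (0, 1))
(8, 0, R1, (0, 1))

bar 0: v0=C3 v1=C4 downbeat P8
bar 1: v0=B2 v1=G3 downbeat m6
bar 2: v0=D3 v1=B3 downbeat M6
bar 3: v0=C3 v1=A3 downbeat M6
bar 4: v0=D3 v1=B3 downbeat M6
bar 5: v0=C3 v1=G3 downbeat P5
bar 6: v0=D3 v1=F3 downbeat m3
bar 7: v0=F3 v1=F4 downbeat P8
bar 8: v0=D3 v1=D4 downbeat P8
bar 9: v0=E3 v1=G3 downbeat m3
bar 10: v0=D3 v1=B3 downbeat M6
bar 11: v0=C3 v1=C4 downbeat P8
  -> R4 @ bar 1 tick 3 v(0, 1): B2/F3 TT untreated
  -> R7 @ bar 1 tick 3 v(1,): B3->F3 leap 6st
  -> R7 @ bar 2 tick 0 v(1,): F3->B3 leap 6st
  -> R2 @ bar 5 tick 0 v(0, 1): D3/B3 M6 -> C3/G3 P5 similar
  -> R4 @ bar 5 tick 2 v(0, 1): C3/B3 M7 untreated
  -> R7 @ bar 6 tick 1 v(1,): F3->B3 leap 6st
  -> R1 @ bar 7 tick 0 v(0, 1): D3/D4 P8 -> F3/F4 P8 similar
  -> R1 @ bar 8 tick 0 v(0, 1): F3/F4 P8 -> D3/D4 P8 similar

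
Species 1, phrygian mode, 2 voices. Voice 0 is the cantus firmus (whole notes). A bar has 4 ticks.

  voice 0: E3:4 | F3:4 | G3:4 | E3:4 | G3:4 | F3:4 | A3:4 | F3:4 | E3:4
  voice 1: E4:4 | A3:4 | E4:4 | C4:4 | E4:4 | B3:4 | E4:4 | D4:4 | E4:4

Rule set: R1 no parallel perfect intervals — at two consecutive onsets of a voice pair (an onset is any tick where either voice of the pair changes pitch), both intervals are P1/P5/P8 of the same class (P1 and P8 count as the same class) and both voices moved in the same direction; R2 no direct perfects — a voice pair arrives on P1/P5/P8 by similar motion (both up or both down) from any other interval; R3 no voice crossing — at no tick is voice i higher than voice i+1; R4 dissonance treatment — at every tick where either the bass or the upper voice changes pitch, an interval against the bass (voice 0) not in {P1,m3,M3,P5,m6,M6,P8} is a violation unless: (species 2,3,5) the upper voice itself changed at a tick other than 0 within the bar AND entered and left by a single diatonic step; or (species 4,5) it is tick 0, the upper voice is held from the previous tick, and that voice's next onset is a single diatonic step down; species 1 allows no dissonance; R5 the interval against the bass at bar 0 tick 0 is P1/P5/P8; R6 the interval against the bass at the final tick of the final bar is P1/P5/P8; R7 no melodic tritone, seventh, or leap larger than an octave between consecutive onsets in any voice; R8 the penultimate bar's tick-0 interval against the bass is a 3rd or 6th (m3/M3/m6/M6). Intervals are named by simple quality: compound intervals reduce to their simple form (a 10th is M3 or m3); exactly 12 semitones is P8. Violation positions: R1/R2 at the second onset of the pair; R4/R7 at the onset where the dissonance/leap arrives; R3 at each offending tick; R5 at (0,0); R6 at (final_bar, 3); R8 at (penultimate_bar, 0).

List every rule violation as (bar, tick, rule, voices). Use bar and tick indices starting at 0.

bar 0: v0=E3 v1=E4 downbeat P8
bar 1: v0=F3 v1=A3 downbeat M3
bar 2: v0=G3 v1=E4 downbeat M6
bar 3: v0=E3 v1=C4 downbeat m6
bar 4: v0=G3 v1=E4 downbeat M6
bar 5: v0=F3 v1=B3 downbeat TT
bar 6: v0=A3 v1=E4 downbeat P5
bar 7: v0=F3 v1=D4 downbeat M6
bar 8: v0=E3 v1=E4 downbeat P8
  -> R4 @ bar 5 tick 0 v(0, 1): F3/B3 TT untreated
  -> R2 @ bar 6 tick 0 v(0, 1): F3/B3 TT -> A3/E4 P5 similar

(5, 0, R4, (0, 1))
(6, 0, R2, (0, 1))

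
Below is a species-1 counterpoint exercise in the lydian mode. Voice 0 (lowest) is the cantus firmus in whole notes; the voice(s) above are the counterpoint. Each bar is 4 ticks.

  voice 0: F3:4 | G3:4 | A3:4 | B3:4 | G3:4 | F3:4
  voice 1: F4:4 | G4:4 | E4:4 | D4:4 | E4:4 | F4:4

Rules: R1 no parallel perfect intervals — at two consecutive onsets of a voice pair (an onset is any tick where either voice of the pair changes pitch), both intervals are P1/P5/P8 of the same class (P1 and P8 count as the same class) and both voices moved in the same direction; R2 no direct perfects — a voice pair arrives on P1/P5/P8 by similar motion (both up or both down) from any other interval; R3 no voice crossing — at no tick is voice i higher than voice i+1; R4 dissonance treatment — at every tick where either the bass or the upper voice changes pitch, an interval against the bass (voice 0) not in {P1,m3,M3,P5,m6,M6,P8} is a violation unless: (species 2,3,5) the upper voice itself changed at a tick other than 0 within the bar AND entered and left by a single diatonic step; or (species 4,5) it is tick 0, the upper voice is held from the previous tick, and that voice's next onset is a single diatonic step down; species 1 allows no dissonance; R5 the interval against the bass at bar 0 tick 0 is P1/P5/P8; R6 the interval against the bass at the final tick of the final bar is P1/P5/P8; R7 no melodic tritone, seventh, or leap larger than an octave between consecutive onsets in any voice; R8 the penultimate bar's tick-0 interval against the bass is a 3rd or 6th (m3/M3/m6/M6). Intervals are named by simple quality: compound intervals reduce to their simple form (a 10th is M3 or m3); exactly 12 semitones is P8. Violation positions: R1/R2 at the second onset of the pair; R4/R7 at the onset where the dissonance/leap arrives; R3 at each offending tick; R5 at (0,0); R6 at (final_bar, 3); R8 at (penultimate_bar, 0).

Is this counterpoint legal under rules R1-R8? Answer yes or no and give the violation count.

No (1 violations)

bar 0: v0=F3 v1=F4 (P8)
bar 1: v0=G3 v1=G4 (P8)
bar 2: v0=A3 v1=E4 (P5)
bar 3: v0=B3 v1=D4 (m3)
bar 4: v0=G3 v1=E4 (M6)
bar 5: v0=F3 v1=F4 (P8)
  R1 @ bar1.0: F3/F4 P8 -> G3/G4 P8 similar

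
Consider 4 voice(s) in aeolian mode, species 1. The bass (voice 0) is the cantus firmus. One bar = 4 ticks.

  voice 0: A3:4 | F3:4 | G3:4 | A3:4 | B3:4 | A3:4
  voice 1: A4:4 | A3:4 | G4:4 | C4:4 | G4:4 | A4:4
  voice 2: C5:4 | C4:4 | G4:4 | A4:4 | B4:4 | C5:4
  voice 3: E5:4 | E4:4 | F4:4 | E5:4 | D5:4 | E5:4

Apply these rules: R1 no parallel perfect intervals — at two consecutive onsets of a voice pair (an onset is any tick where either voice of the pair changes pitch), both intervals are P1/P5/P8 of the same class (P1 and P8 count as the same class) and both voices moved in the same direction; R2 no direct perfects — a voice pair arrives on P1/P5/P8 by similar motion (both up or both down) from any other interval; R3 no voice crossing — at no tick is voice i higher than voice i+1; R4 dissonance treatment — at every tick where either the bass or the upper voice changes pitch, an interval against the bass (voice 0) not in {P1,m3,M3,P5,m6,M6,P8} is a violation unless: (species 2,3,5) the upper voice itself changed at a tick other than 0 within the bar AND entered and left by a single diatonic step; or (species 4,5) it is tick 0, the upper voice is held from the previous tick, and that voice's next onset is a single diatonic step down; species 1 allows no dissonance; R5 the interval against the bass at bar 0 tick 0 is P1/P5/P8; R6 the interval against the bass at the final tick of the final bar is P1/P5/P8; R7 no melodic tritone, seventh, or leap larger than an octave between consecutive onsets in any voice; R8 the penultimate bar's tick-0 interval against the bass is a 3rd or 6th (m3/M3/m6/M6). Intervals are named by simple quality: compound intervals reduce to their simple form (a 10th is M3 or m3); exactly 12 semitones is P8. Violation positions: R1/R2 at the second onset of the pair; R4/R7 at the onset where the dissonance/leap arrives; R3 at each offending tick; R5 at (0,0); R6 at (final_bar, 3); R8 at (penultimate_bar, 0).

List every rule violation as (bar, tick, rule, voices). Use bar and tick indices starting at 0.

bar 0: v0=A3 v1=A4 v2=C5 v3=E5 downbeat P5
bar 1: v0=F3 v1=A3 v2=C4 v3=E4 downbeat M7
bar 2: v0=G3 v1=G4 v2=G4 v3=F4 downbeat m7
bar 3: v0=A3 v1=C4 v2=A4 v3=E5 downbeat P5
bar 4: v0=B3 v1=G4 v2=B4 v3=D5 downbeat m3
bar 5: v0=A3 v1=A4 v2=C5 v3=E5 downbeat P5
  -> R5 @ bar 0 tick 0 v(0, 2): opens on m3
  -> R1 @ bar 1 tick 0 v(1, 3): A4/E5 P5 -> A3/E4 P5 similar
  -> R2 @ bar 1 tick 0 v(0, 2): A3/C5 m3 -> F3/C4 P5 similar
  -> R4 @ bar 1 tick 0 v(0, 3): F3/E4 M7 untreated
  -> R2 @ bar 2 tick 0 v(0, 1): F3/A3 M3 -> G3/G4 P8 similar
  -> R2 @ bar 2 tick 0 v(0, 2): F3/C4 P5 -> G3/G4 P8 similar
  -> R2 @ bar 2 tick 0 v(1, 2): A3/C4 m3 -> G4/G4 P1 similar
  -> R3 @ bar 2 tick 0 v(2, 3): G4 above F4
  -> R4 @ bar 2 tick 0 v(0, 3): G3/F4 m7 untreated
  -> R7 @ bar 2 tick 0 v(1,): A3->G4 leap 10st
  -> R3 @ bar 2 tick 1 v(2, 3): G4 above F4
  -> R3 @ bar 2 tick 2 v(2, 3): G4 above F4
  -> R3 @ bar 2 tick 3 v(2, 3): G4 above F4
  -> R1 @ bar 3 tick 0 v(0, 2): G3/G4 P8 -> A3/A4 P8 similar
  -> R2 @ bar 3 tick 0 v(0, 3): G3/F4 m7 -> A3/E5 P5 similar
  -> R2 @ bar 3 tick 0 v(2, 3): G4/F4 M2 -> A4/E5 P5 similar
  -> R7 @ bar 3 tick 0 v(3,): F4->E5 leap 11st
  -> R1 @ bar 4 tick 0 v(0, 2): A3/A4 P8 -> B3/B4 P8 similar
  -> R8 @ bar 4 tick 0 v(0, 2): penult P8 not 3rd/6th
  -> R1 @ bar 5 tick 0 v(1, 3): G4/D5 P5 -> A4/E5 P5 similar
  -> R6 @ bar 5 tick 3 v(0, 2): closes on m3

(0, 0, R5, (0, 2))
(1, 0, R1, (1, 3))
(1, 0, R2, (0, 2))
(1, 0, R4, (0, 3))
(2, 0, R2, (0, 1))
(2, 0, R2, (0, 2))
(2, 0, R2, (1, 2))
(2, 0, R3, (2, 3))
(2, 0, R4, (0, 3))
(2, 0, R7, (1,))
(2, 1, R3, (2, 3))
(2, 2, R3, (2, 3))
(2, 3, R3, (2, 3))
(3, 0, R1, (0, 2))
(3, 0, R2, (0, 3))
(3, 0, R2, (2, 3))
(3, 0, R7, (3,))
(4, 0, R1, (0, 2))
(4, 0, R8, (0, 2))
(5, 0, R1, (1, 3))
(5, 3, R6, (0, 2))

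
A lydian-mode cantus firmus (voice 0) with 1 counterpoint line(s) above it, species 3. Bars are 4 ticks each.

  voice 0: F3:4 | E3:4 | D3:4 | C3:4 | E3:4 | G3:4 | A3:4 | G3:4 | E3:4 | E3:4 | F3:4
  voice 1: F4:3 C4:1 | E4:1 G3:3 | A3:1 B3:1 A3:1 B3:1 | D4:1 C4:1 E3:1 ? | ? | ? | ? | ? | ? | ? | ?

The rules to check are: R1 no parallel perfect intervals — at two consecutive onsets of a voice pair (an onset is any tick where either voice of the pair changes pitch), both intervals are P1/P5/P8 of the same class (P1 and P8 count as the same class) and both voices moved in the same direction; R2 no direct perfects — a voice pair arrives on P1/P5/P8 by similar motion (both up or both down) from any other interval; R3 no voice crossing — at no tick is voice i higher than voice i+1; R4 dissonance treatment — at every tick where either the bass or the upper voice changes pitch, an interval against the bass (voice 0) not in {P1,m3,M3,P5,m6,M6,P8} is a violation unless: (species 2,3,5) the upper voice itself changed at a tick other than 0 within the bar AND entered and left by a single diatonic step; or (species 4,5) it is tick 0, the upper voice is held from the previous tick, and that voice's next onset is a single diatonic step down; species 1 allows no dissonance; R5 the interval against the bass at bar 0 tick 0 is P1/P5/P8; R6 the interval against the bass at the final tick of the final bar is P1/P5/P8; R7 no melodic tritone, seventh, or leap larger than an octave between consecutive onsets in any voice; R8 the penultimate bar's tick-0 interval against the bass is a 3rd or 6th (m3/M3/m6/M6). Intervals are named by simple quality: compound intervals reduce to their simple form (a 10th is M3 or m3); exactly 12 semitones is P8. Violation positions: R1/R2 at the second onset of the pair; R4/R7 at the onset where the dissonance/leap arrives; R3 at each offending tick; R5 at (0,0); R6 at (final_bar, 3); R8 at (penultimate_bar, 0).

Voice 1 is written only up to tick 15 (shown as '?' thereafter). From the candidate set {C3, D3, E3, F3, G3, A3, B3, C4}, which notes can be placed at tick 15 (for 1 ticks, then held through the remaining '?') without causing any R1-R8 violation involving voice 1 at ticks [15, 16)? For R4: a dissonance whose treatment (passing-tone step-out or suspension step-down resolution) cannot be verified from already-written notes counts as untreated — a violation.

C3: legal
D3: violates R4
E3: legal
F3: violates R4
G3: legal
A3: legal
B3: violates R4
C4: legal

{A3, C3, C4, E3, G3}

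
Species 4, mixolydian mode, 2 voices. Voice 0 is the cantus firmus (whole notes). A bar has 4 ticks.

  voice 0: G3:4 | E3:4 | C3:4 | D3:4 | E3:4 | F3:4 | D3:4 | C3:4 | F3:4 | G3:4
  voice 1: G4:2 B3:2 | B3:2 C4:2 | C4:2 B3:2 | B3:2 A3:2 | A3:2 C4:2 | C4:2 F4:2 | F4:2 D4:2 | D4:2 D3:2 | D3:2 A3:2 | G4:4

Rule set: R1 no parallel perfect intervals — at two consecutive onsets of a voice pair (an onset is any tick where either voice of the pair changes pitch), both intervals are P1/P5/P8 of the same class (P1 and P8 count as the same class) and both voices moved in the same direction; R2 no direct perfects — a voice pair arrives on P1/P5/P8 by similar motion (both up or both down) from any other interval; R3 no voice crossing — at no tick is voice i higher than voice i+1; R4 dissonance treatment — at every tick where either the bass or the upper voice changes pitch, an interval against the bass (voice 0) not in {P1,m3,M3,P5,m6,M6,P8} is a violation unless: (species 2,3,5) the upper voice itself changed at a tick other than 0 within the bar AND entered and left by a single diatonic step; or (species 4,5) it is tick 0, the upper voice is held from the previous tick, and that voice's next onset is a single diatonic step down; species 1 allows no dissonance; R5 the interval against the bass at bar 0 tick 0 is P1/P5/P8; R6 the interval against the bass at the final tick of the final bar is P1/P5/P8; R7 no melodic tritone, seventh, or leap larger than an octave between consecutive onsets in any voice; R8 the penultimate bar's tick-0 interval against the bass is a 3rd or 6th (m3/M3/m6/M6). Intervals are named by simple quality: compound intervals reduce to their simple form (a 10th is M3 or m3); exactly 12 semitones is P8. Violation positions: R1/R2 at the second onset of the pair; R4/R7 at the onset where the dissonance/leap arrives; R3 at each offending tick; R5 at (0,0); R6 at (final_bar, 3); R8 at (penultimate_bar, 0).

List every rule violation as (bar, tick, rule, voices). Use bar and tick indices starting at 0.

(2, 2, R4, (0, 1))
(4, 0, R4, (0, 1))
(7, 0, R4, (0, 1))
(7, 2, R4, (0, 1))
(8, 0, R3, (0, 1))
(8, 1, R3, (0, 1))
(9, 0, R2, (0, 1))
(9, 0, R7, (1,))

bar 0: v0=G3 v1=G4 downbeat P8
bar 1: v0=E3 v1=B3 downbeat P5
bar 2: v0=C3 v1=C4 downbeat P8
bar 3: v0=D3 v1=B3 downbeat M6
bar 4: v0=E3 v1=A3 downbeat P4
bar 5: v0=F3 v1=C4 downbeat P5
bar 6: v0=D3 v1=F4 downbeat m3
bar 7: v0=C3 v1=D4 downbeat M2
bar 8: v0=F3 v1=D3 downbeat m3
bar 9: v0=G3 v1=G4 downbeat P8
  -> R4 @ bar 2 tick 2 v(0, 1): C3/B3 M7 untreated
  -> R4 @ bar 4 tick 0 v(0, 1): E3/A3 P4 untreated
  -> R4 @ bar 7 tick 0 v(0, 1): C3/D4 M2 untreated
  -> R4 @ bar 7 tick 2 v(0, 1): C3/D3 M2 untreated
  -> R3 @ bar 8 tick 0 v(0, 1): F3 above D3
  -> R3 @ bar 8 tick 1 v(0, 1): F3 above D3
  -> R2 @ bar 9 tick 0 v(0, 1): F3/A3 M3 -> G3/G4 P8 similar
  -> R7 @ bar 9 tick 0 v(1,): A3->G4 leap 10st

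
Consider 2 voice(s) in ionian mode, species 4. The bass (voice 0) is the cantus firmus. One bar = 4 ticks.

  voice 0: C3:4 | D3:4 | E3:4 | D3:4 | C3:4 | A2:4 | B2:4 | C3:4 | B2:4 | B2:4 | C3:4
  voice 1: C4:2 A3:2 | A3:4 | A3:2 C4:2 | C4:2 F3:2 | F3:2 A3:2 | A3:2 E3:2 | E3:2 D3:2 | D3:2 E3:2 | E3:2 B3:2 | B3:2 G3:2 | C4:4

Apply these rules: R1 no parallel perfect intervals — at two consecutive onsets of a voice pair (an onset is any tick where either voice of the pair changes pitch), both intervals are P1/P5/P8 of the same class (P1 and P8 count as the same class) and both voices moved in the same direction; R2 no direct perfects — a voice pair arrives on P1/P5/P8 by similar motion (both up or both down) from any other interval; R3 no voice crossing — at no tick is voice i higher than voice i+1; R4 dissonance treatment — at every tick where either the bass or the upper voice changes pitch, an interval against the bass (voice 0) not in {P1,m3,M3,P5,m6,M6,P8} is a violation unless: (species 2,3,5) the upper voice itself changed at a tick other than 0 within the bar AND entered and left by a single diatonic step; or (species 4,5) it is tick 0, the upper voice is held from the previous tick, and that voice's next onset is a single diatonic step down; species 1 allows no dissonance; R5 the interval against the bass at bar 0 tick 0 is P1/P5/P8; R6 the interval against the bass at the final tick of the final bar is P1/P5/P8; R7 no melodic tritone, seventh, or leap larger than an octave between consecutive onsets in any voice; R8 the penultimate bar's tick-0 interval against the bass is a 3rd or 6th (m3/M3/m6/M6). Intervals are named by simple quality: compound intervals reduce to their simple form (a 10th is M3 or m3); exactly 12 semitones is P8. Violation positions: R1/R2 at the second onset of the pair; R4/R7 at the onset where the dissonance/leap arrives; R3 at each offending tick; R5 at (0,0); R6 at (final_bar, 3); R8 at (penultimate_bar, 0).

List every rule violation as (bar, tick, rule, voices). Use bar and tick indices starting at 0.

bar 0: v0=C3 v1=C4 downbeat P8
bar 1: v0=D3 v1=A3 downbeat P5
bar 2: v0=E3 v1=A3 downbeat P4
bar 3: v0=D3 v1=C4 downbeat m7
bar 4: v0=C3 v1=F3 downbeat P4
bar 5: v0=A2 v1=A3 downbeat P8
bar 6: v0=B2 v1=E3 downbeat P4
bar 7: v0=C3 v1=D3 downbeat M2
bar 8: v0=B2 v1=E3 downbeat P4
bar 9: v0=B2 v1=B3 downbeat P8
bar 10: v0=C3 v1=C4 downbeat P8
  -> R4 @ bar 2 tick 0 v(0, 1): E3/A3 P4 untreated
  -> R4 @ bar 3 tick 0 v(0, 1): D3/C4 m7 untreated
  -> R4 @ bar 4 tick 0 v(0, 1): C3/F3 P4 untreated
  -> R4 @ bar 7 tick 0 v(0, 1): C3/D3 M2 untreated
  -> R4 @ bar 8 tick 0 v(0, 1): B2/E3 P4 untreated
  -> R8 @ bar 9 tick 0 v(0, 1): penult P8 not 3rd/6th
  -> R2 @ bar 10 tick 0 v(0, 1): B2/G3 m6 -> C3/C4 P8 similar

(2, 0, R4, (0, 1))
(3, 0, R4, (0, 1))
(4, 0, R4, (0, 1))
(7, 0, R4, (0, 1))
(8, 0, R4, (0, 1))
(9, 0, R8, (0, 1))
(10, 0, R2, (0, 1))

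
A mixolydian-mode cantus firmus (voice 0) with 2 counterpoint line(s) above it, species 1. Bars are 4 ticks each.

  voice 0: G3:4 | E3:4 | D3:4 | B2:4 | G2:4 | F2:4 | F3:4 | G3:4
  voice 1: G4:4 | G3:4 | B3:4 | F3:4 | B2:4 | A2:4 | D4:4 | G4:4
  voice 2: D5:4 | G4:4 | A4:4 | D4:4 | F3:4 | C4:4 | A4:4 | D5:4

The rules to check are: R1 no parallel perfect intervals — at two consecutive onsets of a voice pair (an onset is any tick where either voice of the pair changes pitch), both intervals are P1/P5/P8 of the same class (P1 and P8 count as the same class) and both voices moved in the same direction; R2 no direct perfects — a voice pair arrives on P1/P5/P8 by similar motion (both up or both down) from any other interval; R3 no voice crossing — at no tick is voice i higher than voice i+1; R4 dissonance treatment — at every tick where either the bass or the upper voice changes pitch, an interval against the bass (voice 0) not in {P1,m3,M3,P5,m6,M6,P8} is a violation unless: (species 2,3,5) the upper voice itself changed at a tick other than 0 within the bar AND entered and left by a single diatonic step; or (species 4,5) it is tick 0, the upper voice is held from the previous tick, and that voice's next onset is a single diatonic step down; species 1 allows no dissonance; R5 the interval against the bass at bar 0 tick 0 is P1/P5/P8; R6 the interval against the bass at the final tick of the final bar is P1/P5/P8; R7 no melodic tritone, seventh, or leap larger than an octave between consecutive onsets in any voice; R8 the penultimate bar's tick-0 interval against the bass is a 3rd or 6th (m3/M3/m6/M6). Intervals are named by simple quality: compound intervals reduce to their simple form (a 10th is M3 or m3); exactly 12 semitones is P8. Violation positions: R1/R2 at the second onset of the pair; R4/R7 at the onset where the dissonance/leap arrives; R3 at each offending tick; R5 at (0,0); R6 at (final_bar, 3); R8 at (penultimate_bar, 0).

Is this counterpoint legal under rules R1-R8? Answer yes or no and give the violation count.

No (10 violations)

bar 0: v0=G3 v1=G4 v2=D5 (P5)
bar 1: v0=E3 v1=G3 v2=G4 (m3)
bar 2: v0=D3 v1=B3 v2=A4 (P5)
bar 3: v0=B2 v1=F3 v2=D4 (m3)
bar 4: v0=G2 v1=B2 v2=F3 (m7)
bar 5: v0=F2 v1=A2 v2=C4 (P5)
bar 6: v0=F3 v1=D4 v2=A4 (M3)
bar 7: v0=G3 v1=G4 v2=D5 (P5)
  R2 @ bar1.0: G4/D5 P5 -> G3/G4 P8 similar
  R4 @ bar3.0: B2/F3 TT untreated
  R7 @ bar3.0: B3->F3 leap 6st
  R4 @ bar4.0: G2/F3 m7 untreated
  R7 @ bar4.0: F3->B2 leap 6st
  R2 @ bar6.0: A2/C4 m3 -> D4/A4 P5 similar
  R7 @ bar6.0: A2->D4 leap 17st
  R1 @ bar7.0: D4/A4 P5 -> G4/D5 P5 similar
  R2 @ bar7.0: F3/D4 M6 -> G3/G4 P8 similar
  R2 @ bar7.0: F3/A4 M3 -> G3/D5 P5 similar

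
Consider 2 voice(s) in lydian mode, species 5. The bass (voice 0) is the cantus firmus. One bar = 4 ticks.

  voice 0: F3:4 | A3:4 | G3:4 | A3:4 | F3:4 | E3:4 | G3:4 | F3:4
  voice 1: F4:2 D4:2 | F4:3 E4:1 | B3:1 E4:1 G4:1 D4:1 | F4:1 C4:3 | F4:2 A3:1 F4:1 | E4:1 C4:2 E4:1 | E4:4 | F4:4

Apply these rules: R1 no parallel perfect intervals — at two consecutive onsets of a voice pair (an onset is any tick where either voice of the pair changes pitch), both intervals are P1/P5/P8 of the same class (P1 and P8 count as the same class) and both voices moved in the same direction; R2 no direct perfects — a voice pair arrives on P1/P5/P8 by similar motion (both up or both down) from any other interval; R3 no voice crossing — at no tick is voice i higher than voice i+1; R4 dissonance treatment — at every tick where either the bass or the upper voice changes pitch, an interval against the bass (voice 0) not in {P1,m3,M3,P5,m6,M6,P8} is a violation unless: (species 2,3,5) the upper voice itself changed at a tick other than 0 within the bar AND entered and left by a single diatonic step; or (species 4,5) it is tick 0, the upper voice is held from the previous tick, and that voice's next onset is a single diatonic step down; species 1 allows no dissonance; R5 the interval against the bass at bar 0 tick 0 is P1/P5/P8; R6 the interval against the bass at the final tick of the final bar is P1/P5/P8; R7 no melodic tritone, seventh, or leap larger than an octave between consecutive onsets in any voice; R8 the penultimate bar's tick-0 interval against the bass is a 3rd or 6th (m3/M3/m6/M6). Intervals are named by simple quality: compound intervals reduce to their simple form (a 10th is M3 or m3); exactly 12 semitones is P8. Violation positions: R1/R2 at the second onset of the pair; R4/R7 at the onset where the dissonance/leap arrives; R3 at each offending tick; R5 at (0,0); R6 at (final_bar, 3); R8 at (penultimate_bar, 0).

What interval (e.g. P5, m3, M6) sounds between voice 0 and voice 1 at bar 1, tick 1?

voice 0=A3 voice 1=F4 -> m6

m6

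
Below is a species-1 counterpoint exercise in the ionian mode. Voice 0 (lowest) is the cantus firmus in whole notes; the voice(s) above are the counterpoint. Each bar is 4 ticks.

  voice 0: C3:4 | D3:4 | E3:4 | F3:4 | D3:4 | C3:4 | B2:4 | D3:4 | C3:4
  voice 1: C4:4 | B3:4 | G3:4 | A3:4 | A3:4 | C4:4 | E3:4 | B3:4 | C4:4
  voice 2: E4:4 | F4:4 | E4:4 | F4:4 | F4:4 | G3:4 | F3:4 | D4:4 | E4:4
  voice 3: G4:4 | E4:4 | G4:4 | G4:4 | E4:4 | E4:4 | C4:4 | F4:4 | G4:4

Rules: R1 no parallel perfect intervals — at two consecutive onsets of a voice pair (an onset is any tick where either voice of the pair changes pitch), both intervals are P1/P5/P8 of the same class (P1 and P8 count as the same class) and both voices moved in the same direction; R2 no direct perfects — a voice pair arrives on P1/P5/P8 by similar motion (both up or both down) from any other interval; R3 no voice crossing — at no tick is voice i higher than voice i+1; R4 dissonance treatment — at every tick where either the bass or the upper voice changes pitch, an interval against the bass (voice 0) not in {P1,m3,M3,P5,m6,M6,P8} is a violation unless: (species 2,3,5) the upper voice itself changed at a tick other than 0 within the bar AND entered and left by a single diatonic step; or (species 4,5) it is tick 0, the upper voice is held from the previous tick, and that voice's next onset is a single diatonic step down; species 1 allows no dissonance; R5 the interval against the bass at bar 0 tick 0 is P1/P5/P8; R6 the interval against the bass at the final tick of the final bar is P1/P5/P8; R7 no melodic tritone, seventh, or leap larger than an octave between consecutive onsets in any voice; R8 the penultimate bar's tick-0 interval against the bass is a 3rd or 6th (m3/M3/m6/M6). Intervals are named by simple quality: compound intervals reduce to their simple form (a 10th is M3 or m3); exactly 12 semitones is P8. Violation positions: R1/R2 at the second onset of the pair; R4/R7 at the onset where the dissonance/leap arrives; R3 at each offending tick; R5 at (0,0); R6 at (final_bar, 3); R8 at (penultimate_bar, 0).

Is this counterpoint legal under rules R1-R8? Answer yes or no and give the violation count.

bar 0: v0=C3 v1=C4 v2=E4 v3=G4 (P5)
bar 1: v0=D3 v1=B3 v2=F4 v3=E4 (M2)
bar 2: v0=E3 v1=G3 v2=E4 v3=G4 (m3)
bar 3: v0=F3 v1=A3 v2=F4 v3=G4 (M2)
bar 4: v0=D3 v1=A3 v2=F4 v3=E4 (M2)
bar 5: v0=C3 v1=C4 v2=G3 v3=E4 (M3)
bar 6: v0=B2 v1=E3 v2=F3 v3=C4 (m2)
bar 7: v0=D3 v1=B3 v2=D4 v3=F4 (m3)
bar 8: v0=C3 v1=C4 v2=E4 v3=G4 (P5)
  R5 @ bar0.0: opens on M3
  R3 @ bar1.0: F4 above E4
  R4 @ bar1.0: D3/E4 M2 untreated
  R3 @ bar1.1: F4 above E4
  R3 @ bar1.2: F4 above E4
  R3 @ bar1.3: F4 above E4
  R1 @ bar3.0: E3/E4 P8 -> F3/F4 P8 similar
  R4 @ bar3.0: F3/G4 M2 untreated
  R3 @ bar4.0: F4 above E4
  R4 @ bar4.0: D3/E4 M2 untreated
  R3 @ bar4.1: F4 above E4
  R3 @ bar4.2: F4 above E4
  R3 @ bar4.3: F4 above E4
  R2 @ bar5.0: D3/F4 m3 -> C3/G3 P5 similar
  R3 @ bar5.0: C4 above G3
  R7 @ bar5.0: F4->G3 leap 10st
  R3 @ bar5.1: C4 above G3
  R3 @ bar5.2: C4 above G3
  R3 @ bar5.3: C4 above G3
  R2 @ bar6.0: G3/E4 M6 -> F3/C4 P5 similar
  R4 @ bar6.0: B2/E3 P4 untreated
  R4 @ bar6.0: B2/F3 TT untreated
  R4 @ bar6.0: B2/C4 m2 untreated
  R2 @ bar7.0: B2/F3 TT -> D3/D4 P8 similar
  R8 @ bar7.0: penult P8 not 3rd/6th
  R2 @ bar8.0: B3/F4 TT -> C4/G4 P5 similar
  R6 @ bar8.3: closes on M3

No (27 violations)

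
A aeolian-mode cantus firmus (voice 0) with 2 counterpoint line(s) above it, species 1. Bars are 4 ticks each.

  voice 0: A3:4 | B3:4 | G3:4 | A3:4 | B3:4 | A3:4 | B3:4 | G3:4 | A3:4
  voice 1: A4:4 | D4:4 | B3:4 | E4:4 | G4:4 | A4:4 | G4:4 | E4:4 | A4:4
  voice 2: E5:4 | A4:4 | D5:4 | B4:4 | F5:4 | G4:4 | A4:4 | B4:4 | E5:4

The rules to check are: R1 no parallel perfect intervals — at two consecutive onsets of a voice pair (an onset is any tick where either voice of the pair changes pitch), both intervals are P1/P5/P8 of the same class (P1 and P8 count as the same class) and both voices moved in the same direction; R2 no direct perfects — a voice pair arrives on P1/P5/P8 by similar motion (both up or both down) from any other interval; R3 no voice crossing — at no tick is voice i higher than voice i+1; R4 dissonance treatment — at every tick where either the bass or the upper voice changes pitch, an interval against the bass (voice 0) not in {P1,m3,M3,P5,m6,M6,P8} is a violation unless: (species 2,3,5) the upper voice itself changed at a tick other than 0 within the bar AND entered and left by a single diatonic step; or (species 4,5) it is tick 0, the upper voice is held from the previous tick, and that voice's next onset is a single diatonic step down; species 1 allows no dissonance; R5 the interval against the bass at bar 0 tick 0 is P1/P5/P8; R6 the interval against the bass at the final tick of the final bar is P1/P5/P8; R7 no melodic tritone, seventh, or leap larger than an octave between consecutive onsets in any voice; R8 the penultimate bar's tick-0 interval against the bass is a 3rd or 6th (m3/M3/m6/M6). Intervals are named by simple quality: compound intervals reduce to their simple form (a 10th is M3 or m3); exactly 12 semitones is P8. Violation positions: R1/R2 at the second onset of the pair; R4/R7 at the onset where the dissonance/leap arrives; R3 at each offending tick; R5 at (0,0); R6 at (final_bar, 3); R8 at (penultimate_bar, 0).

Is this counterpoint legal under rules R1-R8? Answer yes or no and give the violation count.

bar 0: v0=A3 v1=A4 v2=E5 (P5)
bar 1: v0=B3 v1=D4 v2=A4 (m7)
bar 2: v0=G3 v1=B3 v2=D5 (P5)
bar 3: v0=A3 v1=E4 v2=B4 (M2)
bar 4: v0=B3 v1=G4 v2=F5 (TT)
bar 5: v0=A3 v1=A4 v2=G4 (m7)
bar 6: v0=B3 v1=G4 v2=A4 (m7)
bar 7: v0=G3 v1=E4 v2=B4 (M3)
bar 8: v0=A3 v1=A4 v2=E5 (P5)
  R1 @ bar1.0: A4/E5 P5 -> D4/A4 P5 similar
  R4 @ bar1.0: B3/A4 m7 untreated
  R2 @ bar3.0: G3/B3 M3 -> A3/E4 P5 similar
  R4 @ bar3.0: A3/B4 M2 untreated
  R4 @ bar4.0: B3/F5 TT untreated
  R7 @ bar4.0: B4->F5 leap 6st
  R3 @ bar5.0: A4 above G4
  R4 @ bar5.0: A3/G4 m7 untreated
  R7 @ bar5.0: F5->G4 leap 10st
  R3 @ bar5.1: A4 above G4
  R3 @ bar5.2: A4 above G4
  R3 @ bar5.3: A4 above G4
  R4 @ bar6.0: B3/A4 m7 untreated
  R1 @ bar8.0: E4/B4 P5 -> A4/E5 P5 similar
  R2 @ bar8.0: G3/E4 M6 -> A3/A4 P8 similar
  R2 @ bar8.0: G3/B4 M3 -> A3/E5 P5 similar

No (16 violations)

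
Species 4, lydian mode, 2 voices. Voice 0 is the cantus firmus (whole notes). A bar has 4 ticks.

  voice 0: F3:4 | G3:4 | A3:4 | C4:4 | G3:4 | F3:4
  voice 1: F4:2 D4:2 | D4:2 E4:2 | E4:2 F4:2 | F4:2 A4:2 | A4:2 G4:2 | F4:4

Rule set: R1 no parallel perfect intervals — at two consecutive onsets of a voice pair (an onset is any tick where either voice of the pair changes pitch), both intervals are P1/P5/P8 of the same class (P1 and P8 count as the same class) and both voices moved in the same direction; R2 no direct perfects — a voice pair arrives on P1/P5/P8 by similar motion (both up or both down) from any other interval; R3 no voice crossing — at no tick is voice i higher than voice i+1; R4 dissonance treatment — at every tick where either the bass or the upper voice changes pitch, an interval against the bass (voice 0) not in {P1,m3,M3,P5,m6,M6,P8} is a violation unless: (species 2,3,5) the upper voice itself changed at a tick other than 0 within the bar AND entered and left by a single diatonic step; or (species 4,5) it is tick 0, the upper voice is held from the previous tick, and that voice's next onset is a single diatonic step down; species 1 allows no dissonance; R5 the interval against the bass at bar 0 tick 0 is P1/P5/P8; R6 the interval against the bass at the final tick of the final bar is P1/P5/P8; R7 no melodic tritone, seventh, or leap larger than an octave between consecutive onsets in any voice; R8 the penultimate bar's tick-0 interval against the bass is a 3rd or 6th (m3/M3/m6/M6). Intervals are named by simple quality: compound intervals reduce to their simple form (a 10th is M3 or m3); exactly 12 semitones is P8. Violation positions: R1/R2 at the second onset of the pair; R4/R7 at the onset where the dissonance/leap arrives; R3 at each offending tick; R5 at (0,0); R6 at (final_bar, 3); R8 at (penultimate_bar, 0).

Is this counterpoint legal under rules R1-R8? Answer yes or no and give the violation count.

bar 0: v0=F3 v1=F4 (P8)
bar 1: v0=G3 v1=D4 (P5)
bar 2: v0=A3 v1=E4 (P5)
bar 3: v0=C4 v1=F4 (P4)
bar 4: v0=G3 v1=A4 (M2)
bar 5: v0=F3 v1=F4 (P8)
  R4 @ bar3.0: C4/F4 P4 untreated
  R8 @ bar4.0: penult M2 not 3rd/6th
  R1 @ bar5.0: G3/G4 P8 -> F3/F4 P8 similar

No (3 violations)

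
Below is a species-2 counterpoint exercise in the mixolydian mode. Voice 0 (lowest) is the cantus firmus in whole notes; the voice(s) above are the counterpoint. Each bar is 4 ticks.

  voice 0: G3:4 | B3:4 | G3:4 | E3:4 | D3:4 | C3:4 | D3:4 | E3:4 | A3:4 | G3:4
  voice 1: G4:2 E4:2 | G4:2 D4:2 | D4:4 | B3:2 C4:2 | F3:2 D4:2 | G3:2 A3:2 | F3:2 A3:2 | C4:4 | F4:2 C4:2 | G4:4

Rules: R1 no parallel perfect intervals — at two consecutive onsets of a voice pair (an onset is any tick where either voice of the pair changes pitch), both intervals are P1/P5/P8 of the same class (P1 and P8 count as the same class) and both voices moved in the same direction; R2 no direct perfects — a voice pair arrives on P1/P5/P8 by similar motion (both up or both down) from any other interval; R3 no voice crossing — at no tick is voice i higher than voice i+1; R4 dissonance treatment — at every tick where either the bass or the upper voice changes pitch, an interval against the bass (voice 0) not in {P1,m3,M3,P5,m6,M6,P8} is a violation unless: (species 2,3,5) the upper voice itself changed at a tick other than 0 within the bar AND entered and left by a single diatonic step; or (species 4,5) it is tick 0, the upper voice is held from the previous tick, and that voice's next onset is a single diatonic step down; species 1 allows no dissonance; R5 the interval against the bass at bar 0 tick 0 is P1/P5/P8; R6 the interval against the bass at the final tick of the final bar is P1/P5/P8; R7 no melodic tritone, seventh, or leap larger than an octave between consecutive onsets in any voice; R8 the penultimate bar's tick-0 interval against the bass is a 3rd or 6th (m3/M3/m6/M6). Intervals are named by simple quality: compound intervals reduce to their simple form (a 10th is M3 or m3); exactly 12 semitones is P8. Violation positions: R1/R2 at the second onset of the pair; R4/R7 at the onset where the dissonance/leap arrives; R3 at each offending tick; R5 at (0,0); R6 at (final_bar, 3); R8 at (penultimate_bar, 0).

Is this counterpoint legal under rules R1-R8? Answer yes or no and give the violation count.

bar 0: v0=G3 v1=G4 (P8)
bar 1: v0=B3 v1=G4 (m6)
bar 2: v0=G3 v1=D4 (P5)
bar 3: v0=E3 v1=B3 (P5)
bar 4: v0=D3 v1=F3 (m3)
bar 5: v0=C3 v1=G3 (P5)
bar 6: v0=D3 v1=F3 (m3)
bar 7: v0=E3 v1=C4 (m6)
bar 8: v0=A3 v1=F4 (m6)
bar 9: v0=G3 v1=G4 (P8)
  R1 @ bar3.0: G3/D4 P5 -> E3/B3 P5 similar
  R2 @ bar5.0: D3/D4 P8 -> C3/G3 P5 similar

No (2 violations)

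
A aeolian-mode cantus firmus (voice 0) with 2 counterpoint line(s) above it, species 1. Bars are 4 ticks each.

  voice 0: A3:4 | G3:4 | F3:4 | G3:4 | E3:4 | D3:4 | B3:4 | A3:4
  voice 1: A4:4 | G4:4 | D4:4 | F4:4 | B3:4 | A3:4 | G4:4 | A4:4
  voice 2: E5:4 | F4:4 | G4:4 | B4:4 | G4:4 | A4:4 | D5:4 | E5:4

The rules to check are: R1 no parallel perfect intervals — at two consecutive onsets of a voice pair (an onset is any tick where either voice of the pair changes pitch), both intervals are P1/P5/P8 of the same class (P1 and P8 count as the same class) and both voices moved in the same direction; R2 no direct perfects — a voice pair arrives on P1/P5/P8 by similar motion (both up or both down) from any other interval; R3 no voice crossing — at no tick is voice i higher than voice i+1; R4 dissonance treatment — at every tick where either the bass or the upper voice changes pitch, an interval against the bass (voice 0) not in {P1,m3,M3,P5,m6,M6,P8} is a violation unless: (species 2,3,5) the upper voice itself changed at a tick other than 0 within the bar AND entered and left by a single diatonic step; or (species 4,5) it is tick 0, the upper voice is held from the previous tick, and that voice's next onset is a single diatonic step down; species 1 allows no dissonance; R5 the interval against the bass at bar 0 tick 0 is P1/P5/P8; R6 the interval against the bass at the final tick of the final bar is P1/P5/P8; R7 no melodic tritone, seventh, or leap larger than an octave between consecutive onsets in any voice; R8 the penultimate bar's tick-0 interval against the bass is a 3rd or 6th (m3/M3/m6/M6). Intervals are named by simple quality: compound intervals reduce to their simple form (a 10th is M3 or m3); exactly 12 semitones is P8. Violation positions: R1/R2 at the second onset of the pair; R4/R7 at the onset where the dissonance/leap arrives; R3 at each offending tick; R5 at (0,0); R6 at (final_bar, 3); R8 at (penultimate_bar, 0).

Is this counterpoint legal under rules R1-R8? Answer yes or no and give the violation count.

No (15 violations)

bar 0: v0=A3 v1=A4 v2=E5 (P5)
bar 1: v0=G3 v1=G4 v2=F4 (m7)
bar 2: v0=F3 v1=D4 v2=G4 (M2)
bar 3: v0=G3 v1=F4 v2=B4 (M3)
bar 4: v0=E3 v1=B3 v2=G4 (m3)
bar 5: v0=D3 v1=A3 v2=A4 (P5)
bar 6: v0=B3 v1=G4 v2=D5 (m3)
bar 7: v0=A3 v1=A4 v2=E5 (P5)
  R1 @ bar1.0: A3/A4 P8 -> G3/G4 P8 similar
  R3 @ bar1.0: G4 above F4
  R4 @ bar1.0: G3/F4 m7 untreated
  R7 @ bar1.0: E5->F4 leap 11st
  R3 @ bar1.1: G4 above F4
  R3 @ bar1.2: G4 above F4
  R3 @ bar1.3: G4 above F4
  R4 @ bar2.0: F3/G4 M2 untreated
  R4 @ bar3.0: G3/F4 m7 untreated
  R2 @ bar4.0: G3/F4 m7 -> E3/B3 P5 similar
  R7 @ bar4.0: F4->B3 leap 6st
  R1 @ bar5.0: E3/B3 P5 -> D3/A3 P5 similar
  R2 @ bar6.0: A3/A4 P8 -> G4/D5 P5 similar
  R7 @ bar6.0: A3->G4 leap 10st
  R1 @ bar7.0: G4/D5 P5 -> A4/E5 P5 similar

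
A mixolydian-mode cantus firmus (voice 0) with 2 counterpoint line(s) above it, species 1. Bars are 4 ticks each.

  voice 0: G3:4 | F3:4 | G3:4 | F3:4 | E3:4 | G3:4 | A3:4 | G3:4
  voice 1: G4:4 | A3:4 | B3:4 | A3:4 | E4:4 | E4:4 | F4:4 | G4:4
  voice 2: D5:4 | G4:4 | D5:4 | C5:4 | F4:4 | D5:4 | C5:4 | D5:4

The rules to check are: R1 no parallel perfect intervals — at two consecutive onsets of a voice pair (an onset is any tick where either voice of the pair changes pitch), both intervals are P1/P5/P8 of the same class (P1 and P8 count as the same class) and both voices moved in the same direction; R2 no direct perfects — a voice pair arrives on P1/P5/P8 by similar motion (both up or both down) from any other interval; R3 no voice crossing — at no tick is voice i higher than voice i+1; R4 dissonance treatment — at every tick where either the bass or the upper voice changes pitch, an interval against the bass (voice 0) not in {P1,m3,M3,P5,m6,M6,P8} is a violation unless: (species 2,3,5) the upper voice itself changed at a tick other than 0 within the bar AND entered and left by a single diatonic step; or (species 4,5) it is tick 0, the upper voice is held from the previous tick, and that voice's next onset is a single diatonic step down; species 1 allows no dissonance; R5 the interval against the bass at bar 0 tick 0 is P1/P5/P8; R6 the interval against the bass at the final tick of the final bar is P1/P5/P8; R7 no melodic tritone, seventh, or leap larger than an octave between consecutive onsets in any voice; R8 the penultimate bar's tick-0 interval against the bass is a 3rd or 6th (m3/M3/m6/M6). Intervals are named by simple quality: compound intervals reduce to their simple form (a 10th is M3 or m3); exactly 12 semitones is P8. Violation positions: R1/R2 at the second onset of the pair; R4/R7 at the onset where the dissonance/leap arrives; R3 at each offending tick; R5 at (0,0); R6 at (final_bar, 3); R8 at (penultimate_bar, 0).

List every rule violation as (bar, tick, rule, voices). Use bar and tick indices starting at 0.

bar 0: v0=G3 v1=G4 v2=D5 downbeat P5
bar 1: v0=F3 v1=A3 v2=G4 downbeat M2
bar 2: v0=G3 v1=B3 v2=D5 downbeat P5
bar 3: v0=F3 v1=A3 v2=C5 downbeat P5
bar 4: v0=E3 v1=E4 v2=F4 downbeat m2
bar 5: v0=G3 v1=E4 v2=D5 downbeat P5
bar 6: v0=A3 v1=F4 v2=C5 downbeat m3
bar 7: v0=G3 v1=G4 v2=D5 downbeat P5
  -> R4 @ bar 1 tick 0 v(0, 2): F3/G4 M2 untreated
  -> R7 @ bar 1 tick 0 v(1,): G4->A3 leap 10st
  -> R2 @ bar 2 tick 0 v(0, 2): F3/G4 M2 -> G3/D5 P5 similar
  -> R1 @ bar 3 tick 0 v(0, 2): G3/D5 P5 -> F3/C5 P5 similar
  -> R4 @ bar 4 tick 0 v(0, 2): E3/F4 m2 untreated
  -> R2 @ bar 5 tick 0 v(0, 2): E3/F4 m2 -> G3/D5 P5 similar
  -> R1 @ bar 7 tick 0 v(1, 2): F4/C5 P5 -> G4/D5 P5 similar

(1, 0, R4, (0, 2))
(1, 0, R7, (1,))
(2, 0, R2, (0, 2))
(3, 0, R1, (0, 2))
(4, 0, R4, (0, 2))
(5, 0, R2, (0, 2))
(7, 0, R1, (1, 2))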